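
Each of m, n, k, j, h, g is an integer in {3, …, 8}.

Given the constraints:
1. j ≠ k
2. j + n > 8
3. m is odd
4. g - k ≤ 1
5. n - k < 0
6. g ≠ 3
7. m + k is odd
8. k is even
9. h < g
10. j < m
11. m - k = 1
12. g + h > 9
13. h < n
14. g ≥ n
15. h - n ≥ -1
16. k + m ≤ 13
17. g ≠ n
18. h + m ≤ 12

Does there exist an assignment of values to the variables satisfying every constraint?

Take m = 7, n = 4, k = 6, j = 5, h = 3, g = 7. Then constraint 2: j + n = 9; constraint 4: g - k = 1; constraint 5: n - k = -2, and every other listed constraint is also met.

Satisfiable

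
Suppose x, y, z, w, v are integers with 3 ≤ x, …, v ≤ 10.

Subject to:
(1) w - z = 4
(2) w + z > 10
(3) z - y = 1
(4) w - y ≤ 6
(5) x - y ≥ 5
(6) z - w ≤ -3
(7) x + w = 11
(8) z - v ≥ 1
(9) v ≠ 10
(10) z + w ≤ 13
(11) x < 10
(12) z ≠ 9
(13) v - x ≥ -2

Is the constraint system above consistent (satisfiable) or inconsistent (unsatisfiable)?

Constraints 4, 5, 6, 8, and 13 give x − y ≥ 5, y − w ≥ -6, w − z ≥ 3, z − v ≥ 1, v − x ≥ -2.
Adding all 5 inequalities: the left sides telescope to 0, and the right sides sum to 5 + (-6) + 3 + 1 + (-2) = 1. So 0 ≥ 1, which is false.

Unsatisfiable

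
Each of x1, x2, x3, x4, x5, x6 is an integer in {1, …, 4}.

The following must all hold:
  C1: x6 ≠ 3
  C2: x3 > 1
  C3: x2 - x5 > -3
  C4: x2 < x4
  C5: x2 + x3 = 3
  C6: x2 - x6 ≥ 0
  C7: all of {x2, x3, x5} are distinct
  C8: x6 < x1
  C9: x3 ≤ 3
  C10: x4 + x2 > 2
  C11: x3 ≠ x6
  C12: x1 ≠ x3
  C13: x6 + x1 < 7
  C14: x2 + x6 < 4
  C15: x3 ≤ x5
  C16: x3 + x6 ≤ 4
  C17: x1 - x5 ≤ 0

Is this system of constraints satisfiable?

Setting (x1, x2, x3, x4, x5, x6) = (3, 1, 2, 3, 3, 1) satisfies everything: constraint 3: x2 - x5 = -2; constraint 5: x2 + x3 = 3, and the others follow.

Satisfiable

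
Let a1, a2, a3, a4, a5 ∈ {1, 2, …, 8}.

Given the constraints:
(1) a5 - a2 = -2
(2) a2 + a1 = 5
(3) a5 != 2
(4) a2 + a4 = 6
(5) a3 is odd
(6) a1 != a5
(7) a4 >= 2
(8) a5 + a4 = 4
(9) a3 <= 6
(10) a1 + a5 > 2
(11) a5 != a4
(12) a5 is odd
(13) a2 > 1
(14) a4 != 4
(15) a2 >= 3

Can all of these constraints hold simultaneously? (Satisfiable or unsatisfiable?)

Satisfiable

Try a1 = 2, a2 = 3, a3 = 3, a4 = 3, a5 = 1.
Check constraint 1: a5 - a2 = -2; constraint 2: a2 + a1 = 5; constraint 4: a2 + a4 = 6. The remaining constraints are straightforward to verify.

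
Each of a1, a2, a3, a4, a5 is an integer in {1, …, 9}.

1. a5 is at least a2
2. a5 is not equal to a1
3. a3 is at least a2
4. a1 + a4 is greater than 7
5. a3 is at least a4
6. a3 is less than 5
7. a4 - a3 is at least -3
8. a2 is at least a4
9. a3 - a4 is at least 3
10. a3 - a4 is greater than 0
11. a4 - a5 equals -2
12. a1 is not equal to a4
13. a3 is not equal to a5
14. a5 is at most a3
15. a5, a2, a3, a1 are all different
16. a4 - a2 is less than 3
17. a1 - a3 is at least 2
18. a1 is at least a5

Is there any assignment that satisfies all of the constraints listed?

Satisfiable

Take a1 = 8, a2 = 1, a3 = 4, a4 = 1, a5 = 3. Then constraint 4: a1 + a4 = 9; constraint 7: a4 - a3 = -3; constraint 9: a3 - a4 = 3, and every other listed constraint is also met.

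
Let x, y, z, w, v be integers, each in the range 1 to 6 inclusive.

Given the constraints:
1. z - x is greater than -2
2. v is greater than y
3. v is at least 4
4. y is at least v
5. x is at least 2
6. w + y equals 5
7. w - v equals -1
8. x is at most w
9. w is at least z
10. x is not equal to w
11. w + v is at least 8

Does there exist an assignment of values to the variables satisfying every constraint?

From constraints 5 and 8: w ≥ x ≥ 2. From constraints 3 and 4: y ≥ v ≥ 4. Hence w + y ≥ 6. But constraint 6 requires w + y = 5, and 5 < 6. Contradiction.

Unsatisfiable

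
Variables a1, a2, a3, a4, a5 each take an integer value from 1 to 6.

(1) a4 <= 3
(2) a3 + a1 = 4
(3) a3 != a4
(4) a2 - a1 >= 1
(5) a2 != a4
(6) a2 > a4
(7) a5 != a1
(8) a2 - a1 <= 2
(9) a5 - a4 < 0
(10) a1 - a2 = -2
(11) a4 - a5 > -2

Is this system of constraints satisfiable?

Satisfiable

One satisfying assignment is a1 = 3, a2 = 5, a3 = 1, a4 = 2, a5 = 1.
For the less obvious constraints — constraint 2: a3 + a1 = 4; constraint 4: a2 - a1 = 2 — and the others hold by inspection.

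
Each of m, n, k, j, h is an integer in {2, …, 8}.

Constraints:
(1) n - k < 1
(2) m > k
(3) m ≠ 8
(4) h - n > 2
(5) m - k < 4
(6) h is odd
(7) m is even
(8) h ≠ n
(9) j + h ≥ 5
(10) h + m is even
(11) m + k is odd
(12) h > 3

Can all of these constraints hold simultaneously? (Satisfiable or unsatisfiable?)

Unsatisfiable

Constraint 6 makes h odd and constraint 7 makes m even, so h + m must be odd. Constraint 10 says h + m is even — contradiction.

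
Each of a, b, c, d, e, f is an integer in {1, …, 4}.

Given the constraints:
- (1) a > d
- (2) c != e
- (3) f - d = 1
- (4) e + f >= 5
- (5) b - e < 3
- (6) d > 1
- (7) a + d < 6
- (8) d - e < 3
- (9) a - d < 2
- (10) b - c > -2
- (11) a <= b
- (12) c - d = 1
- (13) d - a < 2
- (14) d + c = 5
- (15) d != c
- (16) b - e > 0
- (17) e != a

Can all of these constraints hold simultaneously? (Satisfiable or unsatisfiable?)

Take a = 3, b = 3, c = 3, d = 2, e = 2, f = 3. Then constraint 3: f - d = 1; constraint 4: e + f = 5; constraint 5: b - e = 1, and every other listed constraint is also met.

Satisfiable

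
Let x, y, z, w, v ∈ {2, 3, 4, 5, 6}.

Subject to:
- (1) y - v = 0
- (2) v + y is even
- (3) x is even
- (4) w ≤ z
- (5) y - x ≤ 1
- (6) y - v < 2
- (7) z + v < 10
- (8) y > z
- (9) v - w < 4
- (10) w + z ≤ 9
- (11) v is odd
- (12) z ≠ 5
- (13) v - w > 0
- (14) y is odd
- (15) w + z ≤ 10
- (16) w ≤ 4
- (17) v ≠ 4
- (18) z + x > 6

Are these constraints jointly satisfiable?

Satisfiable

Try x = 4, y = 5, z = 4, w = 3, v = 5.
Check constraint 1: y - v = 0; constraint 5: y - x = 1. The remaining constraints are straightforward to verify.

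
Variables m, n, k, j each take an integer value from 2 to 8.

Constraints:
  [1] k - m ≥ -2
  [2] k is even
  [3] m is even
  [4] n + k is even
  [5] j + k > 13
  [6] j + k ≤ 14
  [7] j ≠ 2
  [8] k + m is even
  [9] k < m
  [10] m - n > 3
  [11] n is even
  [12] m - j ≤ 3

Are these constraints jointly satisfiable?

Satisfiable

One satisfying assignment is m = 8, n = 4, k = 6, j = 8.
For the less obvious constraints — constraint 1: k - m = -2; constraint 5: j + k = 14 — and the others hold by inspection.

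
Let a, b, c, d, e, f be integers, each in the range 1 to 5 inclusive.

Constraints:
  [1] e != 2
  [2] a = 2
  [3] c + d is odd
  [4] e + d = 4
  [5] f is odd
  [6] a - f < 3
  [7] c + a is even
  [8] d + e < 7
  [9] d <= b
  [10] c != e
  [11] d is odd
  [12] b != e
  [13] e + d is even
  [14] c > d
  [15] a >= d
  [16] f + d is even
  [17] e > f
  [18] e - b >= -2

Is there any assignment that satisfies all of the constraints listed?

Satisfiable

One satisfying assignment is a = 2, b = 5, c = 2, d = 1, e = 3, f = 1.
For the less obvious constraints — constraint 4: e + d = 4; constraint 6: a - f = 1; constraint 8: d + e = 4 — and the others hold by inspection.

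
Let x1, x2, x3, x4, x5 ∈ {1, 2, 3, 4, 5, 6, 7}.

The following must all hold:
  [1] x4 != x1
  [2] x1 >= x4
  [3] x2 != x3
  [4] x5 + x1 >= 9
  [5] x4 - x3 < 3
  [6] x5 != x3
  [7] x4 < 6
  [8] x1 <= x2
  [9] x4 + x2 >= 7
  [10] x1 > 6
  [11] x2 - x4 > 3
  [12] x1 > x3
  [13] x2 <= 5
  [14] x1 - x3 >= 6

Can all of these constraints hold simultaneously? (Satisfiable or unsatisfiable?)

From constraint 10: x1 ≥ 7. From constraints 8 and 13: x1 ≤ x2 and x2 ≤ 5, so x1 ≤ 5. But 5 < 7, so no value of x1 works.

Unsatisfiable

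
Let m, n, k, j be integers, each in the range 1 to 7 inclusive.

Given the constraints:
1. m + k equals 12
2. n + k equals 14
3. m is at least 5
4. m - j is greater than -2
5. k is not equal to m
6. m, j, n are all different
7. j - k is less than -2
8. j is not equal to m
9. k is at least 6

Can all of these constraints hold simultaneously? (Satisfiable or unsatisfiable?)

The assignment m = 5, n = 7, k = 7, j = 4 works:
  constraint 1 holds since m + k = 12.
  constraint 2 holds since n + k = 14.
The rest check out directly.

Satisfiable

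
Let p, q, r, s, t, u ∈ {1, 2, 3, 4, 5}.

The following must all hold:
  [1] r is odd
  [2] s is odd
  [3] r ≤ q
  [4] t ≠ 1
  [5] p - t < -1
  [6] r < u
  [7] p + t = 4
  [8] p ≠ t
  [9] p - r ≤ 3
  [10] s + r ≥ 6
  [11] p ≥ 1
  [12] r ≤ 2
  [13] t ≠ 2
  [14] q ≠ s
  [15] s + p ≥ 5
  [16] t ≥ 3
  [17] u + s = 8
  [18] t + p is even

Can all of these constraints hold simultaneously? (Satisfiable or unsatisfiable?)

Take p = 1, q = 2, r = 1, s = 5, t = 3, u = 3. Then constraint 5: p - t = -2; constraint 7: p + t = 4; constraint 9: p - r = 0, and every other listed constraint is also met.

Satisfiable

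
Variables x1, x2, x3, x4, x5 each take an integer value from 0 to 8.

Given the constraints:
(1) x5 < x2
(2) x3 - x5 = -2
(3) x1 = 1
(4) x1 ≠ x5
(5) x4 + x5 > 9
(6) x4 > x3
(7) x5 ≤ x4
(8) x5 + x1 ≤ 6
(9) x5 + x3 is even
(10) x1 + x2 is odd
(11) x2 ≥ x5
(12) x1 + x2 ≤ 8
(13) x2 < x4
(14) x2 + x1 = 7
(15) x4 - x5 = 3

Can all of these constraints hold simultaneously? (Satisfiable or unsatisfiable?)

Satisfiable

One satisfying assignment is x1 = 1, x2 = 6, x3 = 2, x4 = 7, x5 = 4.
For the less obvious constraints — constraint 2: x3 - x5 = -2; constraint 5: x4 + x5 = 11; constraint 8: x5 + x1 = 5 — and the others hold by inspection.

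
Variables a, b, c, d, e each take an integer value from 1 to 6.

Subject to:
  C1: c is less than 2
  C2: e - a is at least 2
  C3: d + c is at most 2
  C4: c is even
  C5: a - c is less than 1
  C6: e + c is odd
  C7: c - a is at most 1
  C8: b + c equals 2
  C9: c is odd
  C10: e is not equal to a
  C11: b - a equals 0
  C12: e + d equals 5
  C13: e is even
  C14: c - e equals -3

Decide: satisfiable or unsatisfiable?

Unsatisfiable

Constraint 13 makes e even and constraint 4 makes c even, so e + c must be even. Constraint 6 says e + c is odd — contradiction.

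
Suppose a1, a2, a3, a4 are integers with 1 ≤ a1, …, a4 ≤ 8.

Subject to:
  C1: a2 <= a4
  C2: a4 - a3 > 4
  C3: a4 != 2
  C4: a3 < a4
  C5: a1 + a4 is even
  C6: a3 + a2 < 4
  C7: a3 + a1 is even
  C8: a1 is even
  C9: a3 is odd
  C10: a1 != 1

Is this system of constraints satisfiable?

Unsatisfiable

Constraint 9 makes a3 odd and constraint 8 makes a1 even, so a3 + a1 must be odd. Constraint 7 says a3 + a1 is even — contradiction.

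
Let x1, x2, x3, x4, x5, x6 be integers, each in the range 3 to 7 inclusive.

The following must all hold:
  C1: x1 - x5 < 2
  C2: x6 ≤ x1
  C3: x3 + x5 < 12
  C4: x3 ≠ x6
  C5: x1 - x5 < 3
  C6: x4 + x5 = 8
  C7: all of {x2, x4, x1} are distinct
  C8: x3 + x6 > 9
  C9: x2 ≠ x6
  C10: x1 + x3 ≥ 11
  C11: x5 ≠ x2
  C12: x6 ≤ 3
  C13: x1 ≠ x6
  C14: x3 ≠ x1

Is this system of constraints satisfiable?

Take x1 = 4, x2 = 7, x3 = 7, x4 = 5, x5 = 3, x6 = 3. Then constraint 1: x1 - x5 = 1; constraint 3: x3 + x5 = 10, and every other listed constraint is also met.

Satisfiable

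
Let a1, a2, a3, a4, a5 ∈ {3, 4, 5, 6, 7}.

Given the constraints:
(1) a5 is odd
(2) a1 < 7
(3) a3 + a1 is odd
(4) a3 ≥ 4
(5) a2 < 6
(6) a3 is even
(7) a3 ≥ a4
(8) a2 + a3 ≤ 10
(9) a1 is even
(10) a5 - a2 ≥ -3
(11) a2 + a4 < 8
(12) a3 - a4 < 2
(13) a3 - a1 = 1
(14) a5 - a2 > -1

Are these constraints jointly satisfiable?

Unsatisfiable

Constraint 6 makes a3 even and constraint 9 makes a1 even, so a3 + a1 must be even. Constraint 3 says a3 + a1 is odd — contradiction.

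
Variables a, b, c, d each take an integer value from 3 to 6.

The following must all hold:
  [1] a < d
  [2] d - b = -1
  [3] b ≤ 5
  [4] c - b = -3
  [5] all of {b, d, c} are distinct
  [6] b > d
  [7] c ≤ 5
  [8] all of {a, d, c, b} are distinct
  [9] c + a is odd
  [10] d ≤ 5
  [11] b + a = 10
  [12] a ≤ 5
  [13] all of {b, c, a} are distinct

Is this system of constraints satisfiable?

Constraints 3, 7, 10, and 12 confine each of a, d, c, b to the 3 values {3, …, 5} (the domain already gives each ≥ 3).
Constraint 8 requires all 4 of them to be distinct, but only 3 values are available — impossible by the pigeonhole principle.

Unsatisfiable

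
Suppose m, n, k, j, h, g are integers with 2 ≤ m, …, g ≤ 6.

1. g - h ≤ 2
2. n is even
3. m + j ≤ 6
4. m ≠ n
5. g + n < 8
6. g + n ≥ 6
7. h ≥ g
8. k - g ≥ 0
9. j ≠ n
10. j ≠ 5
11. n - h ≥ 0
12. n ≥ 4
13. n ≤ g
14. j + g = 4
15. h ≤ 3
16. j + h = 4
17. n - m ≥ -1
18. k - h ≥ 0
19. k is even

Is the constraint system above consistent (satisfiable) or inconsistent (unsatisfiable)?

Unsatisfiable

From constraints 12 and 13: g ≥ n and n ≥ 4, so g ≥ 4. From constraints 7 and 15: g ≤ h and h ≤ 3, so g ≤ 3. But 3 < 4, so no value of g works.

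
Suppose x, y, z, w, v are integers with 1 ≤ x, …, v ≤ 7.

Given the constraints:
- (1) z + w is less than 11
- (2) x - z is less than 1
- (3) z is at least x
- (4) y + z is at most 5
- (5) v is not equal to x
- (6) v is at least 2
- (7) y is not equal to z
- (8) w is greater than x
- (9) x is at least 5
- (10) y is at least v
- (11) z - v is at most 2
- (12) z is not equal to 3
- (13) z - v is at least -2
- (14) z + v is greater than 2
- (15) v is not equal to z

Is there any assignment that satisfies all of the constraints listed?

Unsatisfiable

From constraints 6 and 10: y ≥ v ≥ 2. From constraints 3 and 9: z ≥ x ≥ 5. Hence y + z ≥ 7. But constraint 4 requires y + z ≤ 5, and 5 < 7. Contradiction.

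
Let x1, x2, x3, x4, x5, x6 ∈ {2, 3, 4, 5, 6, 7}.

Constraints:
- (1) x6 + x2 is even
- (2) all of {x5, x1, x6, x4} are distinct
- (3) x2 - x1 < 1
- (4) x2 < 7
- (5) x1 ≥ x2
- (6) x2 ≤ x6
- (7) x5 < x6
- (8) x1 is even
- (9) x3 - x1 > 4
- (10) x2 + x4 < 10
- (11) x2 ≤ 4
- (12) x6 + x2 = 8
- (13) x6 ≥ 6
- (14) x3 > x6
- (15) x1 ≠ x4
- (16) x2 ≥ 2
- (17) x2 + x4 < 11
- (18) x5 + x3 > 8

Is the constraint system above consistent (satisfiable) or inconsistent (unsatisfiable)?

Satisfiable

Take x1 = 2, x2 = 2, x3 = 7, x4 = 7, x5 = 4, x6 = 6. Then constraint 3: x2 - x1 = 0; constraint 9: x3 - x1 = 5; constraint 10: x2 + x4 = 9, and every other listed constraint is also met.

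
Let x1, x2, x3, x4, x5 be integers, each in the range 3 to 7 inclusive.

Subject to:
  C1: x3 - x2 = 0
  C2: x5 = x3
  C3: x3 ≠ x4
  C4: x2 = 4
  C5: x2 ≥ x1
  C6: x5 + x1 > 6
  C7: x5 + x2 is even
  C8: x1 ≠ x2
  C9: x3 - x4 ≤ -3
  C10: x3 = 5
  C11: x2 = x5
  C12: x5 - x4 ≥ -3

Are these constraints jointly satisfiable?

Constraint 4 fixes x2 = 4 and constraint 10 fixes x3 = 5. Constraints 2 and 11 give x2 = x5 = x3, so x2 = x3. But 4 ≠ 5 — contradiction.

Unsatisfiable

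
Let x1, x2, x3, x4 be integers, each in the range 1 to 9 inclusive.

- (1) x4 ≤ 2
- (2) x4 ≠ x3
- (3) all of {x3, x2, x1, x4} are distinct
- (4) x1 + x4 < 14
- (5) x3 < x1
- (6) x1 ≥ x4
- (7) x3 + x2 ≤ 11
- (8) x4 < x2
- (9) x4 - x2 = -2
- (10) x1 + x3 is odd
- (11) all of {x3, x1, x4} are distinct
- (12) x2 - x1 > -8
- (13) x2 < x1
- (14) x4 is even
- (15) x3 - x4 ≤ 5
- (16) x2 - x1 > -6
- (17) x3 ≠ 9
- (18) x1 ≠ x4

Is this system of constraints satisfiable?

Try x1 = 9, x2 = 4, x3 = 6, x4 = 2.
Check constraint 4: x1 + x4 = 11; constraint 7: x3 + x2 = 10; constraint 9: x4 - x2 = -2. The remaining constraints are straightforward to verify.

Satisfiable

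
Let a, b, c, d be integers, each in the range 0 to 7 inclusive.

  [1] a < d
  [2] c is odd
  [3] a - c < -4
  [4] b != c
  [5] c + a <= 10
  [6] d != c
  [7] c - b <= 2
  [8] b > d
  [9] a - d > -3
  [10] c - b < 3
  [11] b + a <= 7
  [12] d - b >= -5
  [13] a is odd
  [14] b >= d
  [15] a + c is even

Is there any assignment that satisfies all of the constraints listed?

Try a = 1, b = 6, c = 7, d = 2.
Check constraint 3: a - c = -6; constraint 5: c + a = 8. The remaining constraints are straightforward to verify.

Satisfiable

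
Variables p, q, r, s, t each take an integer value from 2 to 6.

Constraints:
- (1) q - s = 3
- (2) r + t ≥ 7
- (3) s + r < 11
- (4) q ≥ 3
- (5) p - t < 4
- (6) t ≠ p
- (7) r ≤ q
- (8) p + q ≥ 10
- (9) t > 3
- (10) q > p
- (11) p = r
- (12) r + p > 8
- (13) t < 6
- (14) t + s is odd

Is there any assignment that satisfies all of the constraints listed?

One satisfying assignment is p = 5, q = 6, r = 5, s = 3, t = 4.
For the less obvious constraints — constraint 1: q - s = 3; constraint 2: r + t = 9; constraint 3: s + r = 8 — and the others hold by inspection.

Satisfiable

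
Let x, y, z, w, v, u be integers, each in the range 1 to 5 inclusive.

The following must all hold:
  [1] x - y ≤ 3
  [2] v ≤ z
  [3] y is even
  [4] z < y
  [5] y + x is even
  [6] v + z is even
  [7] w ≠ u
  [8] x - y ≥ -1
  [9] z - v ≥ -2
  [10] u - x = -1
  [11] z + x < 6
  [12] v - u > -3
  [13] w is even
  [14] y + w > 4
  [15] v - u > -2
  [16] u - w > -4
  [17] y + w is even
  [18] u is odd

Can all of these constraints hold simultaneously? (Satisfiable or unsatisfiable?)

Setting (x, y, z, w, v, u) = (2, 2, 1, 4, 1, 1) satisfies everything: constraint 1: x - y = 0; constraint 8: x - y = 0; constraint 9: z - v = 0, and the others follow.

Satisfiable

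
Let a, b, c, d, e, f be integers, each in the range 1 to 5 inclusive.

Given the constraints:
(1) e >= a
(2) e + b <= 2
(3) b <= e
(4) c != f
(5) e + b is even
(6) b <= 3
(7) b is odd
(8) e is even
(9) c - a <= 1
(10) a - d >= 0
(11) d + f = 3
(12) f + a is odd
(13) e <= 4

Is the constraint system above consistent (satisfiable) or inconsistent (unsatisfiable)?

Constraint 8 makes e even and constraint 7 makes b odd, so e + b must be odd. Constraint 5 says e + b is even — contradiction.

Unsatisfiable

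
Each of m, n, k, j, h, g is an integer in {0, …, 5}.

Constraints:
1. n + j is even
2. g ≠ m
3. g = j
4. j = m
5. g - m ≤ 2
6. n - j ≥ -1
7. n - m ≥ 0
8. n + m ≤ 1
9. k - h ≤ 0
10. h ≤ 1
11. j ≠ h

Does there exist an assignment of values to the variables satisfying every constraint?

Unsatisfiable

From constraints 3 and 4, g = j = m, so g = m. But constraint 2 says g ≠ m. Contradiction.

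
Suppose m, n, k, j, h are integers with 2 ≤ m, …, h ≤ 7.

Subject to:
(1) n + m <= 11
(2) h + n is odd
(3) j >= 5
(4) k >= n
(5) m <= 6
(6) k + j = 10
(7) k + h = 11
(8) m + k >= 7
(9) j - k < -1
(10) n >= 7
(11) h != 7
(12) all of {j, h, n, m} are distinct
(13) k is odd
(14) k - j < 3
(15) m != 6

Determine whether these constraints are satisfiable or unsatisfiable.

Unsatisfiable

From constraints 4 and 10: k ≥ n ≥ 7. From constraint 3: j ≥ 5. Hence k + j ≥ 12. But constraint 6 requires k + j = 10, and 10 < 12. Contradiction.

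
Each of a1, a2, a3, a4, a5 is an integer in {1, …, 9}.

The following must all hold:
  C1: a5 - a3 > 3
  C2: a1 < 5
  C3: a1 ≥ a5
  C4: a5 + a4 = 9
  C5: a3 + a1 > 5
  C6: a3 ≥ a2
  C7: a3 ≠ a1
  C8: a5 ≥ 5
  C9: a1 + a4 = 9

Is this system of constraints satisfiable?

From constraints 3 and 8: a1 ≥ a5 and a5 ≥ 5, so a1 ≥ 5. From constraint 2: a1 ≤ 4. But 4 < 5, so no value of a1 works.

Unsatisfiable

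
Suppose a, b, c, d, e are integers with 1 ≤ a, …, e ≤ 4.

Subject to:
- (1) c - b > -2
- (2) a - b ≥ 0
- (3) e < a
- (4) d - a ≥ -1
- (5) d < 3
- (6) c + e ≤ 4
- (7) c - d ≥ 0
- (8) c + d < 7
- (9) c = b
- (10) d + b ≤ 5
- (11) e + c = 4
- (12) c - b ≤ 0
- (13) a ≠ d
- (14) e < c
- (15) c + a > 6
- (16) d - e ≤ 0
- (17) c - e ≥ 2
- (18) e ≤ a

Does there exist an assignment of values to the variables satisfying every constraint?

Constraints 2, 4, 12, 16, and 17 give d − a ≥ -1, a − b ≥ 0, b − c ≥ 0, c − e ≥ 2, e − d ≥ 0.
Adding all 5 inequalities: the left sides telescope to 0, and the right sides sum to (-1) + 0 + 0 + 2 + 0 = 1. So 0 ≥ 1, which is false.

Unsatisfiable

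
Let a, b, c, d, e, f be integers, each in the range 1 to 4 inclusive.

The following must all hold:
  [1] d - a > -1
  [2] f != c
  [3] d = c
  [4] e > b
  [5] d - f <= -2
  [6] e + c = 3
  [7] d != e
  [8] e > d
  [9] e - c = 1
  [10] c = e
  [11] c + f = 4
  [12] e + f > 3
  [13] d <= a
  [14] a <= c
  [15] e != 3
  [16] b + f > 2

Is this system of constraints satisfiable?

Unsatisfiable

From constraints 3 and 10, d = c = e, so d = e. But constraint 7 says d ≠ e. Contradiction.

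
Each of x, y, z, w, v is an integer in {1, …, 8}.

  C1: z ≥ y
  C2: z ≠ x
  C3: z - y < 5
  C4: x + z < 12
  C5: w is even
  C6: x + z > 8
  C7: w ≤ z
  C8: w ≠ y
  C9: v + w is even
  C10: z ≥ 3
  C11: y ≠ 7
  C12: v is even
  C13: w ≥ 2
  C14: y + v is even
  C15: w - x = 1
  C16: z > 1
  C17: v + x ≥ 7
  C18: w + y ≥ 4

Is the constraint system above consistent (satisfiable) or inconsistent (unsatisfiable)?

Setting (x, y, z, w, v) = (1, 4, 8, 2, 8) satisfies everything: constraint 3: z - y = 4; constraint 4: x + z = 9; constraint 6: x + z = 9, and the others follow.

Satisfiable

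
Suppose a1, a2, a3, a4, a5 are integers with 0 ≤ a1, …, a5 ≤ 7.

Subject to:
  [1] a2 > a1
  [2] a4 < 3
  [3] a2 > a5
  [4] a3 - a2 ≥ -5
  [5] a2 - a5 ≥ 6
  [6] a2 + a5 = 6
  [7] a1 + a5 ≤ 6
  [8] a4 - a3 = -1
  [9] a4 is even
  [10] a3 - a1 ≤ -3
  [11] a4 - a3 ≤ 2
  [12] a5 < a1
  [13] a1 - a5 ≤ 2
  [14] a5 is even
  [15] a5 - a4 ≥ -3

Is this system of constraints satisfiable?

Unsatisfiable

Constraints 4, 5, 10, and 13 give a3 − a2 ≥ -5, a2 − a5 ≥ 6, a5 − a1 ≥ -2, a1 − a3 ≥ 3.
Adding all 4 inequalities: the left sides telescope to 0, and the right sides sum to (-5) + 6 + (-2) + 3 = 2. So 0 ≥ 2, which is false.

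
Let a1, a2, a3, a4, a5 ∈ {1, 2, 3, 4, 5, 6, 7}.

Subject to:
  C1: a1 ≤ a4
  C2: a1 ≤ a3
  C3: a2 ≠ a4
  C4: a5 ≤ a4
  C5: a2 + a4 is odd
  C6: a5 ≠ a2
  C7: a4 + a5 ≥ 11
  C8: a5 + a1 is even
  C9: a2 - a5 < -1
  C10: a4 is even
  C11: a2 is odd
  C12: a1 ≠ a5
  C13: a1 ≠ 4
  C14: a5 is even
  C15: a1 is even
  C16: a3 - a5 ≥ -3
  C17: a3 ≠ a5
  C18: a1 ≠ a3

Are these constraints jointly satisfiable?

One satisfying assignment is a1 = 2, a2 = 3, a3 = 3, a4 = 6, a5 = 6.
For the less obvious constraints — constraint 7: a4 + a5 = 12; constraint 9: a2 - a5 = -3; constraint 16: a3 - a5 = -3 — and the others hold by inspection.

Satisfiable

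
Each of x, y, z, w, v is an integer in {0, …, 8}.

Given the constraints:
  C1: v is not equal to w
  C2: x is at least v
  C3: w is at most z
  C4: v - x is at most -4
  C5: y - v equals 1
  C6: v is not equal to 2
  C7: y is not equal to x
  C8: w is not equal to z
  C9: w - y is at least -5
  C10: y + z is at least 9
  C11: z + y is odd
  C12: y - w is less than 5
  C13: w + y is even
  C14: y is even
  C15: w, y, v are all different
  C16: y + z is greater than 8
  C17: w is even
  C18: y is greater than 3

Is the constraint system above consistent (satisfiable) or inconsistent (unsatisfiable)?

Satisfiable

Try x = 7, y = 4, z = 7, w = 0, v = 3.
Check constraint 4: v - x = -4; constraint 5: y - v = 1. The remaining constraints are straightforward to verify.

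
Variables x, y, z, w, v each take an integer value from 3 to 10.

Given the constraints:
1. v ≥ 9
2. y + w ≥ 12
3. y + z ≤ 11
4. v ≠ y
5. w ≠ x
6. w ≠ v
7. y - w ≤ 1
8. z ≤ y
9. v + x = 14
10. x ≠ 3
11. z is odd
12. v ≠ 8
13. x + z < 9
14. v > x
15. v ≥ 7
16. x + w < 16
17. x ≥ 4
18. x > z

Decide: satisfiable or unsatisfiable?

Satisfiable

One satisfying assignment is x = 5, y = 6, z = 3, w = 8, v = 9.
For the less obvious constraints — constraint 2: y + w = 14; constraint 3: y + z = 9 — and the others hold by inspection.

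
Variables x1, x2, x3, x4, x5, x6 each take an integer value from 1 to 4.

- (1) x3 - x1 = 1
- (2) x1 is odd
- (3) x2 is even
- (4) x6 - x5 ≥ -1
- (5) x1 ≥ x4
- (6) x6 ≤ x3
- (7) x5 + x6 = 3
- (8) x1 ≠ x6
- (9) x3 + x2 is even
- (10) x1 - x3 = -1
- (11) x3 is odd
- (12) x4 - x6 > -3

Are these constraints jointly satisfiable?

Constraint 11 makes x3 odd and constraint 3 makes x2 even, so x3 + x2 must be odd. Constraint 9 says x3 + x2 is even — contradiction.

Unsatisfiable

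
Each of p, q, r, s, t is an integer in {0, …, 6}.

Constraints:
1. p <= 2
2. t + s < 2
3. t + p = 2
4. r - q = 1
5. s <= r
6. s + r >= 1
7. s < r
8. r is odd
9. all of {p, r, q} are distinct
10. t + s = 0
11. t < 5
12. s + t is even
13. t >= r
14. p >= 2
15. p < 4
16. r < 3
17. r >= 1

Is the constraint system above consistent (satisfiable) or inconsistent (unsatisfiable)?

Unsatisfiable

From constraints 13 and 17: t ≥ r ≥ 1. From constraint 14: p ≥ 2. Hence t + p ≥ 3. But constraint 3 requires t + p = 2, and 2 < 3. Contradiction.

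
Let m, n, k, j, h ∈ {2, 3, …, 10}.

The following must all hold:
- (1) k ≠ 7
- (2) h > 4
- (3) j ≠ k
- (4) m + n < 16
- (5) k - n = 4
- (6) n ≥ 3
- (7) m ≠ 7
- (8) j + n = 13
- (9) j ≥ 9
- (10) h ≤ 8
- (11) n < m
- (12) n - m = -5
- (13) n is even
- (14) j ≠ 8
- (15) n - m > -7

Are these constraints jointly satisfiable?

Satisfiable

One satisfying assignment is m = 9, n = 4, k = 8, j = 9, h = 6.
For the less obvious constraints — constraint 4: m + n = 13; constraint 5: k - n = 4 — and the others hold by inspection.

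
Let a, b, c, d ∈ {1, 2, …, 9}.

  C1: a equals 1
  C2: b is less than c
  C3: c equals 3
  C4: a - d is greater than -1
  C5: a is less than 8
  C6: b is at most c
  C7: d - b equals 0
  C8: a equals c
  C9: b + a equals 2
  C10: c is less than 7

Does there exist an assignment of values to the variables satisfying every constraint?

Unsatisfiable

Constraint 1 fixes a = 1 and constraint 3 fixes c = 3, but constraint 8 requires a = c. Since 1 ≠ 3, contradiction.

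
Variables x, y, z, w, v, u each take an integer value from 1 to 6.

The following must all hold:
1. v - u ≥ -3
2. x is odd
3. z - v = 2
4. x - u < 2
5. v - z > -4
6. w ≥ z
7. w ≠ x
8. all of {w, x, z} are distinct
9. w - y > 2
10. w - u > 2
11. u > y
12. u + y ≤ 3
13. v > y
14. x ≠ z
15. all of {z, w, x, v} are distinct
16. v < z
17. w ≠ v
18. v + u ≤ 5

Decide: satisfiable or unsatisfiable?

Satisfiable

Try x = 1, y = 1, z = 4, w = 5, v = 2, u = 2.
Check constraint 1: v - u = 0; constraint 3: z - v = 2. The remaining constraints are straightforward to verify.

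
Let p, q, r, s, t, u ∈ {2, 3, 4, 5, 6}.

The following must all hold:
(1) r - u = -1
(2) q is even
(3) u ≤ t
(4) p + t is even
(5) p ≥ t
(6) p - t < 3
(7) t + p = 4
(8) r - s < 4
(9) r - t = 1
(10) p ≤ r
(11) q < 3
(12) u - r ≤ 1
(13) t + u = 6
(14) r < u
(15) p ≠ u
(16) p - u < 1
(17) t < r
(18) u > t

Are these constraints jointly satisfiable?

Constraints 3, 14, and 17 give r < u, u ≤ t, t < r. Chaining: r < u ≤ t < r, which forces r < r — impossible.

Unsatisfiable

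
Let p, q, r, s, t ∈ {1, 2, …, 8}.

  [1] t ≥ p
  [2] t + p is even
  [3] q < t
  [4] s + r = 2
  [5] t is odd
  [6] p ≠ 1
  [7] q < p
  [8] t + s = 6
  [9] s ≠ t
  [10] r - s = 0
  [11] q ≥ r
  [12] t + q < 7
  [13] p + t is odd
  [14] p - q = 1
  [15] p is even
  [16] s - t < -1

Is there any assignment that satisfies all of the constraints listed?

Constraint 5 makes t odd and constraint 15 makes p even, so t + p must be odd. Constraint 2 says t + p is even — contradiction.

Unsatisfiable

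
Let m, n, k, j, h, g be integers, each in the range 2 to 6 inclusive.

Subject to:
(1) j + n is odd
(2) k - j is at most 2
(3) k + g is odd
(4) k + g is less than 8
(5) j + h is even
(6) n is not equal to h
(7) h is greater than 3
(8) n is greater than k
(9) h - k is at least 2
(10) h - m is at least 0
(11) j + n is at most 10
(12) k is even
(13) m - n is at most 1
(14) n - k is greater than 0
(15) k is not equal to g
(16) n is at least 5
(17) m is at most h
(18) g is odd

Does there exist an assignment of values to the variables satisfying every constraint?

Satisfiable

Setting (m, n, k, j, h, g) = (6, 5, 2, 2, 6, 3) satisfies everything: constraint 2: k - j = 0; constraint 4: k + g = 5, and the others follow.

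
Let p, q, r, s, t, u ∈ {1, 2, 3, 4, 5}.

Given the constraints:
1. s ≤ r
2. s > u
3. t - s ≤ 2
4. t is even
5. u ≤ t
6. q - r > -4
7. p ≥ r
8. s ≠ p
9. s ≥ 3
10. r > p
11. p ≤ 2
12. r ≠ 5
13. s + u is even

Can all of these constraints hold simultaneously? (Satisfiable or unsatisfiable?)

From constraints 1 and 9: r ≥ s and s ≥ 3, so r ≥ 3. From constraints 7 and 11: r ≤ p and p ≤ 2, so r ≤ 2. But 2 < 3, so no value of r works.

Unsatisfiable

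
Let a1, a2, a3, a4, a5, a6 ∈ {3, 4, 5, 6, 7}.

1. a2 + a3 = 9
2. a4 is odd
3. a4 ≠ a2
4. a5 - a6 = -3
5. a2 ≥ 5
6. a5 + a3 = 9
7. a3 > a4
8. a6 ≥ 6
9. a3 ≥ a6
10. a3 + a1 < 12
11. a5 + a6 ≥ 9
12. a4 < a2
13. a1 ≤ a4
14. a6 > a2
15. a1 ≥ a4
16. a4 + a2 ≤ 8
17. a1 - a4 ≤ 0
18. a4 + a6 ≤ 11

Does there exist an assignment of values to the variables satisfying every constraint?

From constraint 5: a2 ≥ 5. From constraints 8 and 9: a3 ≥ a6 ≥ 6. Hence a2 + a3 ≥ 11. But constraint 1 requires a2 + a3 = 9, and 9 < 11. Contradiction.

Unsatisfiable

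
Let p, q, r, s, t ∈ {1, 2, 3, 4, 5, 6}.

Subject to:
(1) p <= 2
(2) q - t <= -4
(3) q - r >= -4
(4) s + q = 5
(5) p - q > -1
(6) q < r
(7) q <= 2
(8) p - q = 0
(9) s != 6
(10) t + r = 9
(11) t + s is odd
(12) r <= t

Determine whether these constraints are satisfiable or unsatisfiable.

Try p = 1, q = 1, r = 4, s = 4, t = 5.
Check constraint 2: q - t = -4; constraint 3: q - r = -3; constraint 4: s + q = 5. The remaining constraints are straightforward to verify.

Satisfiable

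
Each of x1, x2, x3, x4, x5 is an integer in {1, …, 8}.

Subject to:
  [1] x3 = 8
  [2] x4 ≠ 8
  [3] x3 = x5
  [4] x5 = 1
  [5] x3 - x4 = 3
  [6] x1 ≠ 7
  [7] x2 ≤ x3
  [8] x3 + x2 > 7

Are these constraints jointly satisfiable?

Constraint 1 fixes x3 = 8 and constraint 4 fixes x5 = 1, but constraint 3 requires x3 = x5. Since 8 ≠ 1, contradiction.

Unsatisfiable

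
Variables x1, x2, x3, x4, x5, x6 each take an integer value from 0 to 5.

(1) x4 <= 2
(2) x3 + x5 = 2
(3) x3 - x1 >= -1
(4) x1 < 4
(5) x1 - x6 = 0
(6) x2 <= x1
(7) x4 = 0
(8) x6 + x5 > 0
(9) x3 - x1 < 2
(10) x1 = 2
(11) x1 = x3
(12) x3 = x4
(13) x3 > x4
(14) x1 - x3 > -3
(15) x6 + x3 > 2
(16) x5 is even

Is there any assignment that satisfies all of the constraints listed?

Constraint 10 fixes x1 = 2 and constraint 7 fixes x4 = 0. Constraints 11 and 12 give x1 = x3 = x4, so x1 = x4. But 2 ≠ 0 — contradiction.

Unsatisfiable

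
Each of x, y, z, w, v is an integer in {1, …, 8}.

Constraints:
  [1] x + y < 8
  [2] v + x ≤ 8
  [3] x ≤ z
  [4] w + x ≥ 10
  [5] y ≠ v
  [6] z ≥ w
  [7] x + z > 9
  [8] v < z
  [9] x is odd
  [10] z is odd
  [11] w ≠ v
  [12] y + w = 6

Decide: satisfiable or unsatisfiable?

Satisfiable

One satisfying assignment is x = 5, y = 1, z = 5, w = 5, v = 3.
For the less obvious constraints — constraint 1: x + y = 6; constraint 2: v + x = 8; constraint 4: w + x = 10 — and the others hold by inspection.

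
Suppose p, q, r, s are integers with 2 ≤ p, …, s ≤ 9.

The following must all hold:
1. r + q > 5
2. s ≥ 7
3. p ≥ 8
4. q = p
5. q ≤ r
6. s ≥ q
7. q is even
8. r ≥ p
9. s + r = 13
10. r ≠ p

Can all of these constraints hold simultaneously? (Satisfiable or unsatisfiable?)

Unsatisfiable

From constraint 2: s ≥ 7. From constraints 3 and 8: r ≥ p ≥ 8. Hence s + r ≥ 15. But constraint 9 requires s + r = 13, and 13 < 15. Contradiction.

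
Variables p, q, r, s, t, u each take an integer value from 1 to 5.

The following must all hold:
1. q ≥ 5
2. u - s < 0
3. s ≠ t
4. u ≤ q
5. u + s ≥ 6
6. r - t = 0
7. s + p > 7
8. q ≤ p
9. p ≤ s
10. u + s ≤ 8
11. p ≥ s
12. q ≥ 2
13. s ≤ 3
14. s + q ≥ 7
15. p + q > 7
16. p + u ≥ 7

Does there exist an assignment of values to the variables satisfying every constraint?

Unsatisfiable

From constraints 1 and 8: p ≥ q and q ≥ 5, so p ≥ 5. From constraints 9 and 13: p ≤ s and s ≤ 3, so p ≤ 3. But 3 < 5, so no value of p works.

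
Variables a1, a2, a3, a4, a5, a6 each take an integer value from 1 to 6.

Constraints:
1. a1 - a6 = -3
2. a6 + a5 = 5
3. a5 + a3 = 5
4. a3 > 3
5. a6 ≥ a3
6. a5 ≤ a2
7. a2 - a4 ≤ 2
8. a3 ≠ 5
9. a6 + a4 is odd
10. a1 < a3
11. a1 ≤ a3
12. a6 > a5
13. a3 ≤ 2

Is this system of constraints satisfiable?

From constraint 4: a3 ≥ 4. From constraint 13: a3 ≤ 2. But 2 < 4, so no value of a3 works.

Unsatisfiable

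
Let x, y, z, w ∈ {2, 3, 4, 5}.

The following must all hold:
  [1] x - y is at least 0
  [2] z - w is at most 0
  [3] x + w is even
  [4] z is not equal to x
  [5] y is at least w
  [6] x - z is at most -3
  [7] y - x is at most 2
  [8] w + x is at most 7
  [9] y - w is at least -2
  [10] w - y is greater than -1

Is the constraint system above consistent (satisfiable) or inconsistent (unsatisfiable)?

Constraints 1, 2, 6, and 9 give x − y ≥ 0, y − w ≥ -2, w − z ≥ 0, z − x ≥ 3.
Adding all 4 inequalities: the left sides telescope to 0, and the right sides sum to 0 + (-2) + 0 + 3 = 1. So 0 ≥ 1, which is false.

Unsatisfiable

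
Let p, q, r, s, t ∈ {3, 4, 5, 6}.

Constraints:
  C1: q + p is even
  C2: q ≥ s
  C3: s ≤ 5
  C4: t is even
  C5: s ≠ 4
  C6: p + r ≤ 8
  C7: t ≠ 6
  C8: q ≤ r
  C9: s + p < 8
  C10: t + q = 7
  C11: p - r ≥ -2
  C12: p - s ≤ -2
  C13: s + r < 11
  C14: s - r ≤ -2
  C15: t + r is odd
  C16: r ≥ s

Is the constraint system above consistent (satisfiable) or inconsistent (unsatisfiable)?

Unsatisfiable

Constraints 11, 12, and 14 give p − r ≥ -2, r − s ≥ 2, s − p ≥ 2.
Adding all 3 inequalities: the left sides telescope to 0, and the right sides sum to (-2) + 2 + 2 = 2. So 0 ≥ 2, which is false.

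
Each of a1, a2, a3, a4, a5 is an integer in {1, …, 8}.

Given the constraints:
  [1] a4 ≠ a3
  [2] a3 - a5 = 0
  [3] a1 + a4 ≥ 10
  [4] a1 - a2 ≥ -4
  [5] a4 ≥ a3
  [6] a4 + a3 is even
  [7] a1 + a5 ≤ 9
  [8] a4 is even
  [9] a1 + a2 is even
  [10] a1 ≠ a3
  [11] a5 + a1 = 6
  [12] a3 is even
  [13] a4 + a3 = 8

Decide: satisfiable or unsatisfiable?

Take a1 = 4, a2 = 8, a3 = 2, a4 = 6, a5 = 2. Then constraint 2: a3 - a5 = 0; constraint 3: a1 + a4 = 10; constraint 4: a1 - a2 = -4, and every other listed constraint is also met.

Satisfiable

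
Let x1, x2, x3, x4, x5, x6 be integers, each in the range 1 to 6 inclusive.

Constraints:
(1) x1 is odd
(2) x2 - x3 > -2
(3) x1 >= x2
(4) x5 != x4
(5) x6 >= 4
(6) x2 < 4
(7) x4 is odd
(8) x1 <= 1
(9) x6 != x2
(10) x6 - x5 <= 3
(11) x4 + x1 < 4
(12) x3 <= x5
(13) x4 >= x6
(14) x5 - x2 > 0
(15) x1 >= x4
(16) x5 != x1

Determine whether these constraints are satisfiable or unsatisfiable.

From constraints 5 and 13: x4 ≥ x6 and x6 ≥ 4, so x4 ≥ 4. From constraints 8 and 15: x4 ≤ x1 and x1 ≤ 1, so x4 ≤ 1. But 1 < 4, so no value of x4 works.

Unsatisfiable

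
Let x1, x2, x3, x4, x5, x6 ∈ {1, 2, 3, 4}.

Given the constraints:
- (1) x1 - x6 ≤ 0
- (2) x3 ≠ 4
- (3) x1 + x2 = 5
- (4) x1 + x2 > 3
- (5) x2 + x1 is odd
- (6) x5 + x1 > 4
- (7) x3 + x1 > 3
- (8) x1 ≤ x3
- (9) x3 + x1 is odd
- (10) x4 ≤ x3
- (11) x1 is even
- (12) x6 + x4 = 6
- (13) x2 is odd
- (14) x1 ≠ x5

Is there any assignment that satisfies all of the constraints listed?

Satisfiable

Take x1 = 2, x2 = 3, x3 = 3, x4 = 2, x5 = 4, x6 = 4. Then constraint 1: x1 - x6 = -2; constraint 3: x1 + x2 = 5, and every other listed constraint is also met.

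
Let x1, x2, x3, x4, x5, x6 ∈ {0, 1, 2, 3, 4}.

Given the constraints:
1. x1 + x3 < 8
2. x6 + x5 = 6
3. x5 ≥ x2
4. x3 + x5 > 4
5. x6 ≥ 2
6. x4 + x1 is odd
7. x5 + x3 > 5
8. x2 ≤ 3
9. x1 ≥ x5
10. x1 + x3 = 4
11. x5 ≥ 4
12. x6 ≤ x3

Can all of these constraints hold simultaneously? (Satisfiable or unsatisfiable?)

Unsatisfiable

From constraints 9 and 11: x1 ≥ x5 ≥ 4. From constraints 5 and 12: x3 ≥ x6 ≥ 2. Hence x1 + x3 ≥ 6. But constraint 10 requires x1 + x3 = 4, and 4 < 6. Contradiction.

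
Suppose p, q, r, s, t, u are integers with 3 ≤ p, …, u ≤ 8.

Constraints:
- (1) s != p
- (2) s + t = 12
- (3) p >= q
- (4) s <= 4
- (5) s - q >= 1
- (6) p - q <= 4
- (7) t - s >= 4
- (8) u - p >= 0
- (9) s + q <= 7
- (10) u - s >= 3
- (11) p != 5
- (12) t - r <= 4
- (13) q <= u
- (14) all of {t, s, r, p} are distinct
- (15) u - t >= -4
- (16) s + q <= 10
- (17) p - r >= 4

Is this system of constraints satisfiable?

Constraints 5, 6, 7, 12, and 17 give r − t ≥ -4, t − s ≥ 4, s − q ≥ 1, q − p ≥ -4, p − r ≥ 4.
Adding all 5 inequalities: the left sides telescope to 0, and the right sides sum to (-4) + 4 + 1 + (-4) + 4 = 1. So 0 ≥ 1, which is false.

Unsatisfiable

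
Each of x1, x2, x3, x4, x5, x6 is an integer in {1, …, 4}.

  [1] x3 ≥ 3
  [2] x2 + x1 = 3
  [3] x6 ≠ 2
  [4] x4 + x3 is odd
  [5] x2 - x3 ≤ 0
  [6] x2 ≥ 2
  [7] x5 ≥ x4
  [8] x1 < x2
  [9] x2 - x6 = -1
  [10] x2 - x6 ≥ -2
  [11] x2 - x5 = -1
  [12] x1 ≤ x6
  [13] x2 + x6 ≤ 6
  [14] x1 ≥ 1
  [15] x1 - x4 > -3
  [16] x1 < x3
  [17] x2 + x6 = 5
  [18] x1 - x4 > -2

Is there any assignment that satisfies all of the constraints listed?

Satisfiable

The assignment x1 = 1, x2 = 2, x3 = 4, x4 = 1, x5 = 3, x6 = 3 works:
  constraint 2 holds since x2 + x1 = 3.
  constraint 5 holds since x2 - x3 = -2.
  constraint 9 holds since x2 - x6 = -1.
The rest check out directly.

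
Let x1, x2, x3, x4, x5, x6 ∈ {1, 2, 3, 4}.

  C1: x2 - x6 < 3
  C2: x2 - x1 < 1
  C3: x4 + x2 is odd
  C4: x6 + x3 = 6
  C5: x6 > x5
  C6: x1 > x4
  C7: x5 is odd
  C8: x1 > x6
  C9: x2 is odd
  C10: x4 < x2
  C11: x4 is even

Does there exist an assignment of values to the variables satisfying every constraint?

Satisfiable

The assignment x1 = 4, x2 = 3, x3 = 4, x4 = 2, x5 = 1, x6 = 2 works:
  constraint 1 holds since x2 - x6 = 1.
  constraint 2 holds since x2 - x1 = -1.
The rest check out directly.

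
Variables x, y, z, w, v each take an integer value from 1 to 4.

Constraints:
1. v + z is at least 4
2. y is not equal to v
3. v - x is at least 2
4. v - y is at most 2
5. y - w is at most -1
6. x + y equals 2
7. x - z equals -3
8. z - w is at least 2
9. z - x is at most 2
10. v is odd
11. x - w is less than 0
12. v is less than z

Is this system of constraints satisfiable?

Constraints 3, 4, 5, 8, and 9 give z − w ≥ 2, w − y ≥ 1, y − v ≥ -2, v − x ≥ 2, x − z ≥ -2.
Adding all 5 inequalities: the left sides telescope to 0, and the right sides sum to 2 + 1 + (-2) + 2 + (-2) = 1. So 0 ≥ 1, which is false.

Unsatisfiable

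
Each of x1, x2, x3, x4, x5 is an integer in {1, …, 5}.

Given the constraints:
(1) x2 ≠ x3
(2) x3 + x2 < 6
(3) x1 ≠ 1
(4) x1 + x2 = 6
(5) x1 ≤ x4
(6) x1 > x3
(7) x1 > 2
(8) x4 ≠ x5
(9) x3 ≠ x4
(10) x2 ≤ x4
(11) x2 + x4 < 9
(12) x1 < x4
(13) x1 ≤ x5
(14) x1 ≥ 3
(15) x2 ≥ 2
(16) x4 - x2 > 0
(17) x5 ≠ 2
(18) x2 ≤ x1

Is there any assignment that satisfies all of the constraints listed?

Satisfiable

The assignment x1 = 3, x2 = 3, x3 = 2, x4 = 5, x5 = 4 works:
  constraint 2 holds since x3 + x2 = 5.
  constraint 4 holds since x1 + x2 = 6.
The rest check out directly.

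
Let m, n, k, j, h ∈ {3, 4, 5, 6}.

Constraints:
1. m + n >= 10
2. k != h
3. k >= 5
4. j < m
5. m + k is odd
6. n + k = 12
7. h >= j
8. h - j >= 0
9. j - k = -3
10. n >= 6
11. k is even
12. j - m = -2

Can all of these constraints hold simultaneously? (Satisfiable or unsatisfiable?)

The assignment m = 5, n = 6, k = 6, j = 3, h = 5 works:
  constraint 1 holds since m + n = 11.
  constraint 6 holds since n + k = 12.
The rest check out directly.

Satisfiable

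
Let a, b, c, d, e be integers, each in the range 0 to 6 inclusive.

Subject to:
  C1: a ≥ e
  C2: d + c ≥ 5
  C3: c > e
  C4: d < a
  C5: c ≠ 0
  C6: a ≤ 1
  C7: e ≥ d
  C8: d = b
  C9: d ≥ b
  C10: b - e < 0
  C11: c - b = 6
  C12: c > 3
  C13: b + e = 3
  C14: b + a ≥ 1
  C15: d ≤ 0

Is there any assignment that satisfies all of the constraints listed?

Unsatisfiable

From constraints 9 and 15: b ≤ d ≤ 0. From constraints 1 and 6: e ≤ a ≤ 1. Hence b + e ≤ 1. But constraint 13 requires b + e = 3, and 3 > 1. Contradiction.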